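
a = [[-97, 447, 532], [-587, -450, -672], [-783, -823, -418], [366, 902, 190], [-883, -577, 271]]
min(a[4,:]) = -883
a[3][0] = 366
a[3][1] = 902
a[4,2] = 271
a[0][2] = 532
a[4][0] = -883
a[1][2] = -672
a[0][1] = 447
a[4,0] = -883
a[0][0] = -97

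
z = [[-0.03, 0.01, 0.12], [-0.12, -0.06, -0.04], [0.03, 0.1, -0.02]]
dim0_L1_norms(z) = [0.18, 0.17, 0.18]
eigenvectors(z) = [[0.58+0.00j, 0.44+0.36j, (0.44-0.36j)], [(0.56+0j), -0.65+0.00j, -0.65-0.00j], [(-0.59+0j), -0.07+0.50j, -0.07-0.50j]]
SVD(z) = [[0.03, -0.96, -0.27], [-0.85, 0.12, -0.52], [0.53, 0.24, -0.81]] @ diag([0.15870844302790368, 0.1272673695303139, 0.07010454168235591]) @ [[0.73, 0.66, 0.17],  [0.17, 0.06, -0.98],  [0.66, -0.75, 0.07]]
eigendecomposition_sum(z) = [[-0.06+0.00j, (-0.04+0j), (0.04+0j)], [-0.06+0.00j, (-0.04+0j), 0.04+0.00j], [(0.06-0j), (0.04-0j), -0.04-0.00j]] + [[0.01+0.03j, 0.03-0.02j, 0.04+0.01j], [-0.03-0.01j, (-0.01+0.04j), (-0.04+0.02j)], [-0.01+0.02j, (0.03+0.01j), 0.01+0.03j]] + [[0.01-0.03j, 0.03+0.02j, 0.04-0.01j], [(-0.03+0.01j), (-0.01-0.04j), -0.04-0.02j], [(-0.01-0.02j), (0.03-0.01j), (0.01-0.03j)]]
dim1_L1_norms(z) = [0.16, 0.22, 0.15]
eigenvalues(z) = [(-0.14+0j), (0.02+0.1j), (0.02-0.1j)]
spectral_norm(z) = 0.16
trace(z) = -0.11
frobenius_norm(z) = 0.22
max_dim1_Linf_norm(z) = 0.12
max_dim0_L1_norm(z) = 0.18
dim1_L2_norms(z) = [0.12, 0.14, 0.11]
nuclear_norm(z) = 0.36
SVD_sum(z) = [[0.0, 0.0, 0.00], [-0.1, -0.09, -0.02], [0.06, 0.06, 0.01]] + [[-0.02, -0.01, 0.12], [0.0, 0.0, -0.01], [0.01, 0.00, -0.03]] + [[-0.01, 0.01, -0.00], [-0.02, 0.03, -0.0], [-0.04, 0.04, -0.0]]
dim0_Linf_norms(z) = [0.12, 0.1, 0.12]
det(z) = -0.00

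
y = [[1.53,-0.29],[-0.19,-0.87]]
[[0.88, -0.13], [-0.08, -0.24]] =y @ [[0.57, -0.03], [-0.03, 0.28]]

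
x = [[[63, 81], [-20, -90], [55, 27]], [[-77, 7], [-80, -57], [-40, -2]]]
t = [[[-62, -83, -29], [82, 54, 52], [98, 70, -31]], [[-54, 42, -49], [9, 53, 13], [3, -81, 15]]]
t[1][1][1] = 53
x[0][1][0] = -20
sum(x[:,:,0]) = -99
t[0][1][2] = 52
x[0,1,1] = -90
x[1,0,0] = -77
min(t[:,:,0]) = -62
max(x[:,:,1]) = 81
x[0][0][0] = 63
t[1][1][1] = 53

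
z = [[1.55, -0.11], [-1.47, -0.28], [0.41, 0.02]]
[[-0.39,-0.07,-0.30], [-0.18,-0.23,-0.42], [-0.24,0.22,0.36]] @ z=[[-0.62,0.06], [-0.11,0.08], [-0.55,-0.03]]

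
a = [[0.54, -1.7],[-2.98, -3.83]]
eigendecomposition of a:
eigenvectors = [[0.87, 0.3], [-0.49, 0.95]]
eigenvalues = [1.49, -4.78]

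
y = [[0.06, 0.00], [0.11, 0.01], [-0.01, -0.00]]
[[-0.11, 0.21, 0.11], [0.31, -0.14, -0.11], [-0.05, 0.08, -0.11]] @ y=[[0.02, 0.0], [0.0, -0.00], [0.01, 0.00]]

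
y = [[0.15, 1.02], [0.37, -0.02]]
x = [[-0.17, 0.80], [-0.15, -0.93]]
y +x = [[-0.02, 1.82], [0.22, -0.95]]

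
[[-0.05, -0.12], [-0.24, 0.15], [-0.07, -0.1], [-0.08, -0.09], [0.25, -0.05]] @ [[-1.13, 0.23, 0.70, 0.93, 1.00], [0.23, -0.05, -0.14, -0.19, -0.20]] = [[0.03,-0.01,-0.02,-0.02,-0.03], [0.31,-0.06,-0.19,-0.25,-0.27], [0.06,-0.01,-0.03,-0.05,-0.05], [0.07,-0.01,-0.04,-0.06,-0.06], [-0.29,0.06,0.18,0.24,0.26]]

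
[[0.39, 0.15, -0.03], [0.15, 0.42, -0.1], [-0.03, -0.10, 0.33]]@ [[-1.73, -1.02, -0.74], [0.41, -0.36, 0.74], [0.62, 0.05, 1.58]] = [[-0.63, -0.45, -0.23], [-0.15, -0.31, 0.04], [0.22, 0.08, 0.47]]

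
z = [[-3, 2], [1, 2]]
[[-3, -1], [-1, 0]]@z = [[8, -8], [3, -2]]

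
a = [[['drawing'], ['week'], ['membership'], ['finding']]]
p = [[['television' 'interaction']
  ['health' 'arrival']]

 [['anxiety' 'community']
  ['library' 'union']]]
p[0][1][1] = 'arrival'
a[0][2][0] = 'membership'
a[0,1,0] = 'week'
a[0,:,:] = [['drawing'], ['week'], ['membership'], ['finding']]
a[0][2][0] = 'membership'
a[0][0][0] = 'drawing'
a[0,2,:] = ['membership']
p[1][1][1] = 'union'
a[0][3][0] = 'finding'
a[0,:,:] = [['drawing'], ['week'], ['membership'], ['finding']]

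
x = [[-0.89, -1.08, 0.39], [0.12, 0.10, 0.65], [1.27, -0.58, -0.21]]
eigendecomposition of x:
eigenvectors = [[-0.74+0.00j,  (0.32+0.26j),  (0.32-0.26j)],  [-0.20+0.00j,  0.13-0.54j,  0.13+0.54j],  [(0.64+0j),  0.72+0.00j,  0.72-0.00j]]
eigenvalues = [(-1.51+0j), (0.26+0.89j), (0.26-0.89j)]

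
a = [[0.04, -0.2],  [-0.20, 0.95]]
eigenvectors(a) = [[-0.98, 0.21], [-0.21, -0.98]]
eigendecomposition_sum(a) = [[-0.00, -0.0], [-0.00, -0.00]] + [[0.04, -0.2], [-0.20, 0.95]]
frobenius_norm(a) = 0.99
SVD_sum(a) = [[0.04, -0.20], [-0.2, 0.95]] + [[-0.00,-0.0],[-0.00,-0.00]]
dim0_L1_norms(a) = [0.24, 1.15]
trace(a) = 0.99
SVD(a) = [[-0.21,0.98], [0.98,0.21]] @ diag([0.9920160963188215, 0.0020160963188214564]) @ [[-0.21, 0.98], [-0.98, -0.21]]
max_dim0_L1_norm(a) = 1.15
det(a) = -0.00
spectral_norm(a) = 0.99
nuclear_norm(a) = 0.99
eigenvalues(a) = [-0.0, 0.99]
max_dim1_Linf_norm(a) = 0.95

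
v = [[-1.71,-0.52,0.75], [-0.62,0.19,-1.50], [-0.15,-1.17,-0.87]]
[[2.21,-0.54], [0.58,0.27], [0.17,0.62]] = v @ [[-1.22, 0.27],  [-0.07, -0.32],  [0.11, -0.33]]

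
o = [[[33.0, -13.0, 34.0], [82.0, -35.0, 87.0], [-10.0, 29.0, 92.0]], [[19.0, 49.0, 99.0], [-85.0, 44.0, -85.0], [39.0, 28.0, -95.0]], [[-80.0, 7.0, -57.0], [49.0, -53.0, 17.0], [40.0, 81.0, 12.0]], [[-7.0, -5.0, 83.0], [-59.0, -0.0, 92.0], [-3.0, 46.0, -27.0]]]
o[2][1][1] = -53.0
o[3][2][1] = 46.0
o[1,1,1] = 44.0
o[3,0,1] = -5.0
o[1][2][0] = 39.0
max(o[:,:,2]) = 99.0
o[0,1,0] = 82.0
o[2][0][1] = 7.0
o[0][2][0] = -10.0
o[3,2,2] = -27.0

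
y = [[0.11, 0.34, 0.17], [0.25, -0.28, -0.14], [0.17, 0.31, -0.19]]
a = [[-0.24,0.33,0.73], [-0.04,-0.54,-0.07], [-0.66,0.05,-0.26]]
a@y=[[0.18, 0.05, -0.23],[-0.15, 0.12, 0.08],[-0.1, -0.32, -0.07]]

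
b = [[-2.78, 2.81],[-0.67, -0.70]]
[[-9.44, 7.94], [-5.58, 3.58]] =b @ [[5.82, -4.08], [2.40, -1.21]]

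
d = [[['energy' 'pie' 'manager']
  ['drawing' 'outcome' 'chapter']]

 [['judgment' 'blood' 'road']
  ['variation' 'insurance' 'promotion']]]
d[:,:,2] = [['manager', 'chapter'], ['road', 'promotion']]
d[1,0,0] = 'judgment'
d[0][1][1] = 'outcome'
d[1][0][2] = 'road'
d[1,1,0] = 'variation'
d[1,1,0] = 'variation'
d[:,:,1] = [['pie', 'outcome'], ['blood', 'insurance']]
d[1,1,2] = 'promotion'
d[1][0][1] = 'blood'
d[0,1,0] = 'drawing'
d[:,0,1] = ['pie', 'blood']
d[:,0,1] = ['pie', 'blood']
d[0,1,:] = ['drawing', 'outcome', 'chapter']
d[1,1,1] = 'insurance'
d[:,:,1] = [['pie', 'outcome'], ['blood', 'insurance']]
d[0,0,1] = 'pie'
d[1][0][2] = 'road'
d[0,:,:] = [['energy', 'pie', 'manager'], ['drawing', 'outcome', 'chapter']]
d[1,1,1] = 'insurance'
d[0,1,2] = 'chapter'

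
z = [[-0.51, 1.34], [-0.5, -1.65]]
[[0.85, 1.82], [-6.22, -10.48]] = z@[[4.58, 7.3], [2.38, 4.14]]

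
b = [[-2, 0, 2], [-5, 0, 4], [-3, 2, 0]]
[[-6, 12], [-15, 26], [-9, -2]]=b @ [[3, -2], [0, -4], [0, 4]]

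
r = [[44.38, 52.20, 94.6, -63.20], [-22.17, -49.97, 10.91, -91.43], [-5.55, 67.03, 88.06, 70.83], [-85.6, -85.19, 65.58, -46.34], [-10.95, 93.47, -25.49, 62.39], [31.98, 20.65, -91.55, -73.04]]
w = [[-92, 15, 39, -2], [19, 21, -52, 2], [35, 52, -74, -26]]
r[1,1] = -49.97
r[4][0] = -10.95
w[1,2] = -52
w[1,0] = 19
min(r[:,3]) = -91.43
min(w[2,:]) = -74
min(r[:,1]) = -85.19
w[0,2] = 39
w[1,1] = 21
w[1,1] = 21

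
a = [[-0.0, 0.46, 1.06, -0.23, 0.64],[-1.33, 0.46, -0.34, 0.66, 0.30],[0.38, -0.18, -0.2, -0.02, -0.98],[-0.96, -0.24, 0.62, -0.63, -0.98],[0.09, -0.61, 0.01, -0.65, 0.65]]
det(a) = 0.000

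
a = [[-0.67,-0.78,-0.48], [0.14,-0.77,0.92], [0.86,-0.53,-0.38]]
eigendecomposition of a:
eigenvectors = [[(0.18+0.52j), (0.18-0.52j), (-0.69+0j)], [(0.25-0.47j), 0.25+0.47j, (-0.63+0j)], [(0.64+0j), (0.64-0j), (0.35+0j)]]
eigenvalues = [(-0.34+1.08j), (-0.34-1.08j), (-1.13+0j)]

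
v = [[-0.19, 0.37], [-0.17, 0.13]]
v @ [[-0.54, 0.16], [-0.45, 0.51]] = [[-0.06, 0.16], [0.03, 0.04]]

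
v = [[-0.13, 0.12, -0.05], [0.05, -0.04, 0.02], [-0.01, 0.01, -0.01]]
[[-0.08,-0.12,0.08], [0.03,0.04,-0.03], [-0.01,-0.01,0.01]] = v @ [[0.03, 0.65, -0.72], [-0.56, -0.41, -0.33], [0.16, -0.33, -0.6]]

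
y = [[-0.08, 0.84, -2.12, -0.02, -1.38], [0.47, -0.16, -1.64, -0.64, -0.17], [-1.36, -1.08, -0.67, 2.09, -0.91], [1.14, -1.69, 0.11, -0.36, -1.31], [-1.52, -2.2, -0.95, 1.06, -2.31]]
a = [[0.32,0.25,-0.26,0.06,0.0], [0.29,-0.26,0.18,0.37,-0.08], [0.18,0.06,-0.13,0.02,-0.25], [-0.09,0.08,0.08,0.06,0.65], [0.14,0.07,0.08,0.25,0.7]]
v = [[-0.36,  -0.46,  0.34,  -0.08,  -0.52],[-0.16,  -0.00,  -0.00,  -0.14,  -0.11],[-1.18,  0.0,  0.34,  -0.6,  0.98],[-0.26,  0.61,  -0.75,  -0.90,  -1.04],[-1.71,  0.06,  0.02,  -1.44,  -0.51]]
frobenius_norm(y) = 6.30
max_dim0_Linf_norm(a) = 0.7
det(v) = -0.00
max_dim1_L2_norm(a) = 0.76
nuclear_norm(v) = 5.51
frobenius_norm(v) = 3.43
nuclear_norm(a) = 2.17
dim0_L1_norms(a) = [1.02, 0.72, 0.73, 0.76, 1.68]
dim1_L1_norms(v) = [1.76, 0.41, 3.1, 3.56, 3.74]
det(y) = -24.25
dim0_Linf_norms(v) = [1.71, 0.61, 0.75, 1.44, 1.04]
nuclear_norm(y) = 11.93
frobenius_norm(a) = 1.31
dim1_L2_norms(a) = [0.49, 0.57, 0.34, 0.67, 0.76]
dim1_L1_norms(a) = [0.89, 1.18, 0.64, 0.96, 1.24]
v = y @ a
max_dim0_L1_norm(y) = 6.08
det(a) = -0.00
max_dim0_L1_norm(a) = 1.68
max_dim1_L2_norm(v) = 2.29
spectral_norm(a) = 1.02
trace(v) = -1.43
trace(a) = 0.69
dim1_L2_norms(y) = [2.67, 1.84, 2.94, 2.45, 3.81]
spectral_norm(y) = 4.84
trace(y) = -3.58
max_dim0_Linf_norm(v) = 1.71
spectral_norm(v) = 2.76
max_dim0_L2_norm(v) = 2.13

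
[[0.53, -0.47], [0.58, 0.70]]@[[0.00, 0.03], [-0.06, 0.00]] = [[0.03,  0.02], [-0.04,  0.02]]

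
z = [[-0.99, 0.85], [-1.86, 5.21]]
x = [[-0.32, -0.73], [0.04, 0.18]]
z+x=[[-1.31, 0.12], [-1.82, 5.39]]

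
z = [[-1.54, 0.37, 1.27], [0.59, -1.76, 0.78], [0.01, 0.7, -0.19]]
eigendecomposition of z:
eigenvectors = [[(0.3+0.24j), 0.30-0.24j, 0.58+0.00j], [0.85+0.00j, (0.85-0j), 0.44+0.00j], [-0.35-0.03j, -0.35+0.03j, 0.69+0.00j]]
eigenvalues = [(-1.87+0.14j), (-1.87-0.14j), (0.26+0j)]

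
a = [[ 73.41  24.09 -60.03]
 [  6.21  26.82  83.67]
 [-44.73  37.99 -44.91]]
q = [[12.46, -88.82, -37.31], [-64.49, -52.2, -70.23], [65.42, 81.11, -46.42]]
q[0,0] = 12.46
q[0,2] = -37.31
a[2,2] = -44.91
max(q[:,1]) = 81.11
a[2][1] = 37.99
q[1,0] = -64.49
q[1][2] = -70.23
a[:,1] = [24.09, 26.82, 37.99]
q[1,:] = [-64.49, -52.2, -70.23]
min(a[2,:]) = -44.91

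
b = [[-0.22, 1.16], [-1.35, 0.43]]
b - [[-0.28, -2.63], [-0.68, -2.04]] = [[0.06,3.79], [-0.67,2.47]]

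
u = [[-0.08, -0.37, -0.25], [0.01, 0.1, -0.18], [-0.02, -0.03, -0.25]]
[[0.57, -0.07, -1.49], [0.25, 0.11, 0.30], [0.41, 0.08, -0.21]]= u @ [[2.55, 0.02, -0.37],[-0.91, 0.44, 3.82],[-1.75, -0.36, 0.43]]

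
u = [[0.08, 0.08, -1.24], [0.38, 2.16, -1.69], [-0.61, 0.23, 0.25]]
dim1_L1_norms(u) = [1.4, 4.23, 1.09]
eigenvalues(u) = [-0.66, 1.32, 1.83]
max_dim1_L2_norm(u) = 2.77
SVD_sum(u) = [[0.13, 0.66, -0.64],[0.38, 1.96, -1.90],[-0.01, -0.07, 0.06]] + [[0.21,-0.55,-0.52], [-0.08,0.2,0.19], [-0.13,0.34,0.33]] + [[-0.26,-0.03,-0.08], [0.07,0.01,0.02], [-0.46,-0.05,-0.14]]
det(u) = -1.59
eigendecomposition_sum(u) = [[-0.40, 0.05, -0.45],  [-0.09, 0.01, -0.10],  [-0.24, 0.03, -0.28]] + [[0.66, 0.26, -1.17], [-1.85, -0.72, 3.3], [-0.78, -0.30, 1.38]] + [[-0.18, -0.23, 0.38], [2.32, 2.87, -4.88], [0.41, 0.5, -0.86]]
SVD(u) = [[-0.32, 0.81, 0.49], [-0.95, -0.29, -0.13], [0.03, -0.51, 0.86]] @ diag([2.905536062038316, 0.9711478366932749, 0.5645636115451015]) @ [[-0.14,-0.71,0.69], [0.27,-0.70,-0.66], [-0.95,-0.09,-0.29]]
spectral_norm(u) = 2.91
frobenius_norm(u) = 3.12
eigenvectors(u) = [[0.84,-0.31,-0.08], [0.19,0.88,0.98], [0.51,0.37,0.17]]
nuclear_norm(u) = 4.44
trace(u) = 2.49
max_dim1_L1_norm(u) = 4.23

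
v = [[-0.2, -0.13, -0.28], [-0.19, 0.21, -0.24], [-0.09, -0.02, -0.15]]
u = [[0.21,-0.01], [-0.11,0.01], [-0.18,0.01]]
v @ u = [[0.02, -0.0], [-0.02, 0.00], [0.01, -0.0]]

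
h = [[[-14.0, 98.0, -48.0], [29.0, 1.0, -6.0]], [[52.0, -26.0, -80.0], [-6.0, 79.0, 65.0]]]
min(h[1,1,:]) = -6.0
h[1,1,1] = 79.0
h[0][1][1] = 1.0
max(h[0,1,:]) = 29.0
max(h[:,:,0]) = 52.0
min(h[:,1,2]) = -6.0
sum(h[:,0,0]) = 38.0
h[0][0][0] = -14.0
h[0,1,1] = 1.0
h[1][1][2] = 65.0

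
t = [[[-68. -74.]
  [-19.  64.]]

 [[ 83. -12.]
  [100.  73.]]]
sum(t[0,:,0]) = -87.0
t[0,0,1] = -74.0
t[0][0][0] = -68.0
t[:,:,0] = [[-68.0, -19.0], [83.0, 100.0]]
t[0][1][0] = -19.0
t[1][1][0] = 100.0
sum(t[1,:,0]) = 183.0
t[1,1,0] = 100.0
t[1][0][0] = 83.0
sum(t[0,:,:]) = -97.0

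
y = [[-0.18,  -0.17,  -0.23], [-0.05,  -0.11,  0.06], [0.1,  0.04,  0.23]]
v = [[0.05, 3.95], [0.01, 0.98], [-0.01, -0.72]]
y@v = [[-0.01, -0.71], [-0.0, -0.35], [0.00, 0.27]]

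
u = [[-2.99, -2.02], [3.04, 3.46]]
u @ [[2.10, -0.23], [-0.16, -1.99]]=[[-5.96, 4.71], [5.83, -7.58]]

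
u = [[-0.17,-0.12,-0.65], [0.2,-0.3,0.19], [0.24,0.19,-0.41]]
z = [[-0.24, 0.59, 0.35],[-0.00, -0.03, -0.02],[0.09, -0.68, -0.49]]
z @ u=[[0.24, -0.08, 0.12],[-0.01, 0.01, 0.00],[-0.27, 0.1, 0.01]]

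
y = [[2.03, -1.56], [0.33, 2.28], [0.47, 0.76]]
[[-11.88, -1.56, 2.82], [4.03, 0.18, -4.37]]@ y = [[-23.31, 17.12], [6.19, -9.20]]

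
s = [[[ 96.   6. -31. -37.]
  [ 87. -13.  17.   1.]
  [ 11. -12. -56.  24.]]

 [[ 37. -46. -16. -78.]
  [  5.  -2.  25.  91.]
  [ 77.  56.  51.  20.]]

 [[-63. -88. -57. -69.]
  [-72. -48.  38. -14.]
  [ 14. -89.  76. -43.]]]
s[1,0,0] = 37.0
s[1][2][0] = 77.0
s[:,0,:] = [[96.0, 6.0, -31.0, -37.0], [37.0, -46.0, -16.0, -78.0], [-63.0, -88.0, -57.0, -69.0]]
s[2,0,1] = -88.0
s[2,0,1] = -88.0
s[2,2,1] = -89.0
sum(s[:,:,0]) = 192.0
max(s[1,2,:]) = 77.0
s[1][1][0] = 5.0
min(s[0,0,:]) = -37.0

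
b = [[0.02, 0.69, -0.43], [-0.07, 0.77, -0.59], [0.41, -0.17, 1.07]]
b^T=[[0.02, -0.07, 0.41], [0.69, 0.77, -0.17], [-0.43, -0.59, 1.07]]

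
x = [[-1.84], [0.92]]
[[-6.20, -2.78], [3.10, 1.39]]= x@ [[3.37,  1.51]]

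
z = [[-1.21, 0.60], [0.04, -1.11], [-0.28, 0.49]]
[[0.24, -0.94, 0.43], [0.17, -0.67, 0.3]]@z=[[-0.45,1.40], [-0.32,0.99]]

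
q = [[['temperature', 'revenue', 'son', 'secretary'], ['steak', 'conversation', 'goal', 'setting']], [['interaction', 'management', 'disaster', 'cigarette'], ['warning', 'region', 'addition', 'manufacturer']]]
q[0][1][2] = 'goal'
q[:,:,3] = [['secretary', 'setting'], ['cigarette', 'manufacturer']]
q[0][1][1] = 'conversation'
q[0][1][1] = 'conversation'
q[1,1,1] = 'region'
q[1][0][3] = 'cigarette'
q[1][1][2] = 'addition'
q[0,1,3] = 'setting'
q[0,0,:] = ['temperature', 'revenue', 'son', 'secretary']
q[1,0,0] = 'interaction'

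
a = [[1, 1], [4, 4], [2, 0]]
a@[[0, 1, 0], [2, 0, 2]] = [[2, 1, 2], [8, 4, 8], [0, 2, 0]]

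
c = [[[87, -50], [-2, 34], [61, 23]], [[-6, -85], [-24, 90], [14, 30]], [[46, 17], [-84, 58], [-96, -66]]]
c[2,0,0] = 46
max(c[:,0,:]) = 87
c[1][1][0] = -24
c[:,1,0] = [-2, -24, -84]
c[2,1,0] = -84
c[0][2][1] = 23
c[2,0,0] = 46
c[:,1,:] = [[-2, 34], [-24, 90], [-84, 58]]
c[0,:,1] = [-50, 34, 23]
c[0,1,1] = 34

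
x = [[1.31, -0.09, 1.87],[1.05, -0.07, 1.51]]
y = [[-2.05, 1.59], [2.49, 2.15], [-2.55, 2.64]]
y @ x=[[-1.02, 0.07, -1.43], [5.52, -0.37, 7.90], [-0.57, 0.04, -0.78]]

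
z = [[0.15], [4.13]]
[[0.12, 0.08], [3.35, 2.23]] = z@[[0.81,0.54]]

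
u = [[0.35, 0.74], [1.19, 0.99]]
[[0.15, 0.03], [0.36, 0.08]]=u @ [[0.23, 0.05], [0.09, 0.02]]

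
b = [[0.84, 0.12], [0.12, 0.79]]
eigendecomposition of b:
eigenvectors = [[0.78, -0.63], [0.63, 0.78]]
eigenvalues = [0.94, 0.69]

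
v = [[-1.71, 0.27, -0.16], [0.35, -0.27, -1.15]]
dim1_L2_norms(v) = [1.74, 1.23]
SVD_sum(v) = [[-1.67, 0.32, 0.17], [0.49, -0.1, -0.05]] + [[-0.04, -0.05, -0.33], [-0.14, -0.17, -1.1]]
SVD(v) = [[-0.96, 0.28], [0.28, 0.96]] @ diag([1.7795171860341923, 1.1721000744855152]) @ [[0.98, -0.19, -0.1], [-0.13, -0.16, -0.98]]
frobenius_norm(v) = 2.13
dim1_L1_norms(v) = [2.14, 1.77]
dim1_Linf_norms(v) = [1.71, 1.15]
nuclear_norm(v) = 2.95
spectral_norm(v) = 1.78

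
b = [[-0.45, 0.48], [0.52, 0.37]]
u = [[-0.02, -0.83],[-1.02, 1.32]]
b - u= [[-0.43, 1.31], [1.54, -0.95]]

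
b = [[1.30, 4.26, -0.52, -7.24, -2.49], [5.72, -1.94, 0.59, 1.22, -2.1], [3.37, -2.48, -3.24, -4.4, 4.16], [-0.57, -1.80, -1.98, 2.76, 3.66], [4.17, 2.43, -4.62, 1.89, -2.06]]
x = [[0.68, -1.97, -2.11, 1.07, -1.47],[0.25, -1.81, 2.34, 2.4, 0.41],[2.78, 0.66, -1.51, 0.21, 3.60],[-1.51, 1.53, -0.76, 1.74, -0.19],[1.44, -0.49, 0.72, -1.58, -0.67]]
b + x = [[1.98,2.29,-2.63,-6.17,-3.96], [5.97,-3.75,2.93,3.62,-1.69], [6.15,-1.82,-4.75,-4.19,7.76], [-2.08,-0.27,-2.74,4.50,3.47], [5.61,1.94,-3.9,0.31,-2.73]]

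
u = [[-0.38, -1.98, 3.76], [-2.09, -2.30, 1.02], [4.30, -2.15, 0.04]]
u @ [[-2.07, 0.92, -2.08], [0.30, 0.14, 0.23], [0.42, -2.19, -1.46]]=[[1.77, -8.86, -5.15], [4.06, -4.48, 2.33], [-9.53, 3.57, -9.50]]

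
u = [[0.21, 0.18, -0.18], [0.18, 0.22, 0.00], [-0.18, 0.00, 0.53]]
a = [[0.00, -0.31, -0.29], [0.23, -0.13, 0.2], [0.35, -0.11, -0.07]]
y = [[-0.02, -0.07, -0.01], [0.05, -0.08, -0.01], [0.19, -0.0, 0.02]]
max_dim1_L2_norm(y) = 0.19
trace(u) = 0.96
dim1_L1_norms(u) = [0.57, 0.4, 0.71]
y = u @ a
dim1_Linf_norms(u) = [0.21, 0.22, 0.53]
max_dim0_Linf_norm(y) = 0.19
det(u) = 0.00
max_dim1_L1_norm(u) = 0.71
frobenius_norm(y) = 0.23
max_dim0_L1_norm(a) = 0.58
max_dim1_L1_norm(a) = 0.6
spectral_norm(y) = 0.20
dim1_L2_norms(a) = [0.42, 0.33, 0.37]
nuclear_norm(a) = 1.06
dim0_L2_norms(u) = [0.33, 0.28, 0.56]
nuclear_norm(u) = 0.96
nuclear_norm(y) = 0.31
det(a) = -0.03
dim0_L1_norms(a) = [0.58, 0.55, 0.56]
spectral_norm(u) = 0.63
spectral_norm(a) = 0.48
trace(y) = -0.08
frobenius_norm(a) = 0.66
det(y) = 0.00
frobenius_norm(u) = 0.71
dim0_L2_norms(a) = [0.42, 0.35, 0.36]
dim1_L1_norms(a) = [0.6, 0.56, 0.53]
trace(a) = -0.20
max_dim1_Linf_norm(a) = 0.35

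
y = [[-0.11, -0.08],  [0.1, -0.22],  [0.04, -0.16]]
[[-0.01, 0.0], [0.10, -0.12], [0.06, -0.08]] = y @ [[0.31, -0.31], [-0.31, 0.40]]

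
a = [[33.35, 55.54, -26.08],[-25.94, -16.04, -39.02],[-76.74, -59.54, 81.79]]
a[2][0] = -76.74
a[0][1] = 55.54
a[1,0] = -25.94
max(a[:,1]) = 55.54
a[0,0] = 33.35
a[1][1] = -16.04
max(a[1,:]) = -16.04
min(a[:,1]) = -59.54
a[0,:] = [33.35, 55.54, -26.08]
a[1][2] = -39.02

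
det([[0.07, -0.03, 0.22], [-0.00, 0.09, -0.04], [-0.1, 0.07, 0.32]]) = 0.004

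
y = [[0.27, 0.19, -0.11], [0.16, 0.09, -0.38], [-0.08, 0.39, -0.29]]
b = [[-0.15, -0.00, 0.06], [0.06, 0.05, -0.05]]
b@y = [[-0.05,  -0.01,  -0.0], [0.03,  -0.0,  -0.01]]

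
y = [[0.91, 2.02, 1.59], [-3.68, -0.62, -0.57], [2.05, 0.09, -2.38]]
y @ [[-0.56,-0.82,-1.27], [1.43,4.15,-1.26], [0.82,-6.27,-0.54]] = [[3.68, -2.33, -4.56], [0.71, 4.02, 5.76], [-2.97, 13.62, -1.43]]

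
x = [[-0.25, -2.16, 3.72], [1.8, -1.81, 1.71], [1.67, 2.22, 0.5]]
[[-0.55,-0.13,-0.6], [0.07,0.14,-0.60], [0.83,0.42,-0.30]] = x @ [[0.25, 0.14, -0.16], [0.19, 0.08, 0.02], [-0.02, 0.02, -0.16]]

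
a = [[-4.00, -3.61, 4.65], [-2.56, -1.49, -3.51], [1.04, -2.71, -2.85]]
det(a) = 100.044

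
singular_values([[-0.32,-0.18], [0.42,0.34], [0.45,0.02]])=[0.76, 0.22]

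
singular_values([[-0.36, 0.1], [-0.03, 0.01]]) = [0.37, 0.0]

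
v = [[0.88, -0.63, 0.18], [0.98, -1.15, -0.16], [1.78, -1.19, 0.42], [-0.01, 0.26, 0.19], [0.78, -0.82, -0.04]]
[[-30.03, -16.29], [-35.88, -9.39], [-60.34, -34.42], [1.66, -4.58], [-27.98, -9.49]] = v @ [[-34.42,-20.95],[1.12,-7.63],[5.38,-14.79]]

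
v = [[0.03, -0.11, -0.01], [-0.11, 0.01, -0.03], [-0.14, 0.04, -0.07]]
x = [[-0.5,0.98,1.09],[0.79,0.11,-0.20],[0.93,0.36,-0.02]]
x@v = [[-0.28,0.11,-0.1], [0.04,-0.09,0.0], [-0.01,-0.1,-0.02]]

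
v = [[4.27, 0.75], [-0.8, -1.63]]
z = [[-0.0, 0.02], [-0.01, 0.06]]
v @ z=[[-0.01, 0.13],[0.02, -0.11]]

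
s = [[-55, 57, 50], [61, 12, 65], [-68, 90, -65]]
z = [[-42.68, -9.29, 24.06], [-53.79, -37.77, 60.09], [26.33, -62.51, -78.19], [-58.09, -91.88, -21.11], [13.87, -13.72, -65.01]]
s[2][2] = -65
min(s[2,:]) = -68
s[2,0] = -68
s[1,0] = 61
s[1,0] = 61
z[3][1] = -91.88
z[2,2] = -78.19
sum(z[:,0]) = -114.36000000000001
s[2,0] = -68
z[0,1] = -9.29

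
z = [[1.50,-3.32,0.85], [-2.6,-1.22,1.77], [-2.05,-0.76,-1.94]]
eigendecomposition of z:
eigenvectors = [[(0.81+0j), (0.15-0.4j), 0.15+0.40j], [(-0.54+0j), 0.15-0.57j, (0.15+0.57j)], [-0.23+0.00j, 0.69+0.00j, (0.69-0j)]]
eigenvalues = [(3.46+0j), (-2.56+1.8j), (-2.56-1.8j)]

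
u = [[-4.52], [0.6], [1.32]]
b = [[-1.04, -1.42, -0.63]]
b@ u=[[3.02]]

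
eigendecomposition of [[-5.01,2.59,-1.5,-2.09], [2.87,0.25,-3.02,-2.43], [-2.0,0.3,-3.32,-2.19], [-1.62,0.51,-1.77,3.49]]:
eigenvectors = [[0.77, 0.08, 0.38, -0.30], [0.02, 0.62, 0.92, -0.57], [0.6, 0.77, -0.09, -0.16], [0.22, 0.16, -0.01, 0.75]]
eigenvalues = [-6.72, -3.76, 1.74, 4.14]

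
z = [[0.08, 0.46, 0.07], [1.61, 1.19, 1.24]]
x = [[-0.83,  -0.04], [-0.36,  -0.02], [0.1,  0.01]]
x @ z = [[-0.13, -0.43, -0.11], [-0.06, -0.19, -0.05], [0.02, 0.06, 0.02]]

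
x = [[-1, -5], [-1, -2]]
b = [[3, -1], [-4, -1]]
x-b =[[-4, -4], [3, -1]]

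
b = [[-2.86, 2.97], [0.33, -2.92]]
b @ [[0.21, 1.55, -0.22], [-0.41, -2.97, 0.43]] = [[-1.82, -13.25, 1.91], [1.27, 9.18, -1.33]]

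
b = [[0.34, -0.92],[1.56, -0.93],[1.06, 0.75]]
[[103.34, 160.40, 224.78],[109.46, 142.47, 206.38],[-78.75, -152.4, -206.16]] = b @ [[4.11,-16.18,-17.14], [-110.81,-180.33,-250.66]]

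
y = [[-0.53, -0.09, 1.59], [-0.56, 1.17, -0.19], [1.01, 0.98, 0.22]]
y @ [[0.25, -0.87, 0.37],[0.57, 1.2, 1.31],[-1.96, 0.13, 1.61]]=[[-3.3, 0.56, 2.25], [0.9, 1.87, 1.02], [0.38, 0.33, 2.01]]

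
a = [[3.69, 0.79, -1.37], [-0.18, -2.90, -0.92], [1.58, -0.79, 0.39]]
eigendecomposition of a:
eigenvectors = [[0.72, 0.68, -0.06], [-0.15, -0.16, 0.97], [0.68, 0.72, 0.25]]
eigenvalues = [2.24, 2.06, -3.12]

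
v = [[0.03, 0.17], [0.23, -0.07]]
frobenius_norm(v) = 0.30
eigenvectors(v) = [[0.74, -0.56], [0.67, 0.83]]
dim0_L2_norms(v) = [0.23, 0.18]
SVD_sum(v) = [[-0.04, 0.02], [0.22, -0.10]] + [[0.07, 0.15], [0.01, 0.03]]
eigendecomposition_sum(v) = [[0.11, 0.08], [0.1, 0.07]] + [[-0.08,  0.09],[0.13,  -0.14]]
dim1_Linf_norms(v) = [0.17, 0.23]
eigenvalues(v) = [0.18, -0.22]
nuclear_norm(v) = 0.41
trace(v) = -0.04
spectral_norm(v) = 0.24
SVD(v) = [[0.17, -0.99],  [-0.99, -0.17]] @ diag([0.24221079403552292, 0.17009976852624314]) @ [[-0.91, 0.40], [-0.4, -0.91]]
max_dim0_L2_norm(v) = 0.23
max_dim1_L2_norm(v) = 0.24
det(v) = -0.04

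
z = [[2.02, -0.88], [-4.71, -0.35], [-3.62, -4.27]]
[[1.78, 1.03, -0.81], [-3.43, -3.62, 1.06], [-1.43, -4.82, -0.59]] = z @ [[0.75, 0.73, -0.25], [-0.3, 0.51, 0.35]]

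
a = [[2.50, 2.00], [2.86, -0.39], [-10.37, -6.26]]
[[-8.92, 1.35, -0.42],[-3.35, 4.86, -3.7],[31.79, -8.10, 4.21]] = a@[[-1.52, 1.53, -1.13], [-2.56, -1.24, 1.2]]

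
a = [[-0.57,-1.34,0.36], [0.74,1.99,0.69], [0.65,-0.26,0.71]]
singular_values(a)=[2.6, 1.11, 0.46]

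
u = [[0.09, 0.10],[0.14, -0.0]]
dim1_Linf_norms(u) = [0.1, 0.14]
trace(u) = 0.09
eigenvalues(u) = [0.17, -0.08]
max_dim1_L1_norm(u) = 0.19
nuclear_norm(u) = 0.26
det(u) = -0.01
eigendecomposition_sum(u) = [[0.12, 0.07], [0.09, 0.06]] + [[-0.03, 0.03], [0.05, -0.06]]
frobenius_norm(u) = 0.19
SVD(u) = [[-0.69, -0.73], [-0.73, 0.69]] @ diag([0.1774043451887435, 0.07891576717078244]) @ [[-0.92, -0.39],[0.39, -0.92]]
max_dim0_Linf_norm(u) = 0.14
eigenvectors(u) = [[0.77, -0.5], [0.63, 0.86]]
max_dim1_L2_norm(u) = 0.14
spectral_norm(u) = 0.18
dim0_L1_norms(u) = [0.23, 0.1]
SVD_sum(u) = [[0.11, 0.05], [0.12, 0.05]] + [[-0.02, 0.05], [0.02, -0.05]]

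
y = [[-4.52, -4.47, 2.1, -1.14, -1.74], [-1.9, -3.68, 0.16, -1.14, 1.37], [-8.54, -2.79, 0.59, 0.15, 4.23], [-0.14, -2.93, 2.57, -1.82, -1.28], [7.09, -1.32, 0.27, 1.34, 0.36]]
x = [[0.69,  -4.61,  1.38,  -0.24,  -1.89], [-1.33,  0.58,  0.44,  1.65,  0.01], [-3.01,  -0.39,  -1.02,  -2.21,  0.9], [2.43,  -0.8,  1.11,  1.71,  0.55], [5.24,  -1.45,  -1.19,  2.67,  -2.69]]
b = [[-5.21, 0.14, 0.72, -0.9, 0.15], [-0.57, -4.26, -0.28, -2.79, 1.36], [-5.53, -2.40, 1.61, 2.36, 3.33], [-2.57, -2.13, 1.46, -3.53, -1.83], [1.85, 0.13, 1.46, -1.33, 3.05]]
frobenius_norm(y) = 15.58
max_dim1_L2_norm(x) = 6.73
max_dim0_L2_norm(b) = 8.25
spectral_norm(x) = 8.32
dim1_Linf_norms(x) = [4.61, 1.65, 3.01, 2.43, 5.24]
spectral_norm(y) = 13.15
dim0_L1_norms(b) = [15.73, 9.06, 5.53, 10.91, 9.72]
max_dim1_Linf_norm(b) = 5.53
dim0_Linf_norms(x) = [5.24, 4.61, 1.38, 2.67, 2.69]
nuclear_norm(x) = 18.69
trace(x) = -0.73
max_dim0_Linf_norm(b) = 5.53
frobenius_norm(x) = 10.23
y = x + b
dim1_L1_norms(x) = [8.81, 4.01, 7.53, 6.6, 13.24]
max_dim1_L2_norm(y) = 9.95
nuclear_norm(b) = 24.69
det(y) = 754.01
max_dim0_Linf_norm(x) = 5.24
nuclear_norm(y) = 27.16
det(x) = -189.35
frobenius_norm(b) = 12.57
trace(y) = -9.07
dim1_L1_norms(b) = [7.12, 9.26, 15.23, 11.52, 7.82]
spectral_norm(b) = 9.14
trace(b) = -8.34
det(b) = -1132.17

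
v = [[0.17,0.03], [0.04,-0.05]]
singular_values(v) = [0.18, 0.06]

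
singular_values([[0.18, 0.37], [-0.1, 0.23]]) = [0.45, 0.17]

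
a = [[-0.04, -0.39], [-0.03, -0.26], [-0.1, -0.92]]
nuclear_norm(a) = 1.04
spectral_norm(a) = 1.04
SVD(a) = [[-0.38, 0.76], [-0.25, -0.64], [-0.89, -0.14]] @ diag([1.0385526334003623, 0.0029030427436930735]) @ [[0.11, 0.99], [0.99, -0.11]]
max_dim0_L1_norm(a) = 1.57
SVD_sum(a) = [[-0.04, -0.39], [-0.03, -0.26], [-0.1, -0.92]] + [[0.00,-0.00],  [-0.0,0.0],  [-0.0,0.00]]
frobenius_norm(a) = 1.04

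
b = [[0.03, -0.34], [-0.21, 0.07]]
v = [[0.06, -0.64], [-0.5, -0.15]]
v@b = [[0.14,-0.07], [0.02,0.16]]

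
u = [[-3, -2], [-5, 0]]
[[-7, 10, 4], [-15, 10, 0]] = u@[[3, -2, 0], [-1, -2, -2]]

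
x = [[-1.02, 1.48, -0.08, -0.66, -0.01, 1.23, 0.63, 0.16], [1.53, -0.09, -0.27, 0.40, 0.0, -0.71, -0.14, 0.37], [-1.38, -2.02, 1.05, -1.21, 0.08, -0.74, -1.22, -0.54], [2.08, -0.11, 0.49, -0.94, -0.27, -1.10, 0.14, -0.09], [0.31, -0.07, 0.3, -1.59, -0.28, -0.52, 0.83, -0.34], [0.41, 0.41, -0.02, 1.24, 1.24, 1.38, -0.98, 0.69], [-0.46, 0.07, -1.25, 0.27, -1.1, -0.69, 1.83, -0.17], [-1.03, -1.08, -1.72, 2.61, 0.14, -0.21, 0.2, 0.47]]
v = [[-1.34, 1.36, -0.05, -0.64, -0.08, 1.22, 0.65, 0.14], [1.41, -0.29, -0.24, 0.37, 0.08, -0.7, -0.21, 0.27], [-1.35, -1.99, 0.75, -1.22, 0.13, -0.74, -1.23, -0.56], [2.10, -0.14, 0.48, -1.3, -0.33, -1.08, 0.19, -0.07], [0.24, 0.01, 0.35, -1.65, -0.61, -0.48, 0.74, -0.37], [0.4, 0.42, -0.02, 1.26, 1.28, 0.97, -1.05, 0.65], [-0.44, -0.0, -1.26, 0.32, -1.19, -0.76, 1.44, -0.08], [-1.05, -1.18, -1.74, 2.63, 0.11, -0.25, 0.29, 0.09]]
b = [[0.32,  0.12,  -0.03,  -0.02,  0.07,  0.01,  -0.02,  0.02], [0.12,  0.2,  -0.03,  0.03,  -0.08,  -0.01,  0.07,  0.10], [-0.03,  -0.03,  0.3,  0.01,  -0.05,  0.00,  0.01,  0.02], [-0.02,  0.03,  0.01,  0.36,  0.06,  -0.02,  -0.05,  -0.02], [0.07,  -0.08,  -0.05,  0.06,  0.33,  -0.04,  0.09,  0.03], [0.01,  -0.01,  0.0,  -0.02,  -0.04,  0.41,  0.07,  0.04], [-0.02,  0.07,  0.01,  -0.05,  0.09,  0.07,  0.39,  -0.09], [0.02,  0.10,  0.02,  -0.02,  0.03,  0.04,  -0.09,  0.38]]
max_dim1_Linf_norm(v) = 2.63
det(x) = -0.10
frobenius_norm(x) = 7.51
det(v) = -0.00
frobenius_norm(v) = 7.45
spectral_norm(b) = 0.50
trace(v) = -0.29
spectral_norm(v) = 4.62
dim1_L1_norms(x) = [5.27, 3.51, 8.24, 5.22, 4.24, 6.37, 5.84, 7.46]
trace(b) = 2.69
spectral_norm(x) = 4.53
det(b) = -0.00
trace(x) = 2.40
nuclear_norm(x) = 15.89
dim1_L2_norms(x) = [2.37, 1.8, 3.3, 2.6, 1.97, 2.6, 2.63, 3.51]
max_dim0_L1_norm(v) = 9.39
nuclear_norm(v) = 15.49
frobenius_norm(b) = 1.05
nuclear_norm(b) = 2.71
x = b + v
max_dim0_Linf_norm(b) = 0.41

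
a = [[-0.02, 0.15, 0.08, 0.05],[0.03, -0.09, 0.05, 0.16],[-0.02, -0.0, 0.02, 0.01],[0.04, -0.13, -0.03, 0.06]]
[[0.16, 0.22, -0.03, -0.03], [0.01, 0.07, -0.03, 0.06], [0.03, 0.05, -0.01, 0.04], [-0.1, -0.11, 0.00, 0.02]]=a@[[-0.77, -0.43, 0.29, -1.06], [0.66, 0.39, -0.04, -0.78], [0.31, 1.84, -0.04, 0.87], [0.50, 0.19, -0.28, -0.16]]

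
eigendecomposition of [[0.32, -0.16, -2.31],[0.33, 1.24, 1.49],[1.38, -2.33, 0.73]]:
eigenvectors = [[(0.06-0.61j), 0.06+0.61j, (-0.82+0j)], [0.01+0.39j, (0.01-0.39j), (-0.51+0j)], [-0.69+0.00j, (-0.69-0j), 0.27+0.00j]]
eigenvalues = [(0.65+2.56j), (0.65-2.56j), (0.98+0j)]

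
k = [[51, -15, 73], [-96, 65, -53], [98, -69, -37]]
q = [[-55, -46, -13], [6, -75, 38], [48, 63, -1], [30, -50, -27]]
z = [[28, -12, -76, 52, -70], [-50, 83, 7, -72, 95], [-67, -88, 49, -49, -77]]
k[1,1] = 65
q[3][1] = -50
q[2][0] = 48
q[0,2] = -13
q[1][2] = 38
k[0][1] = -15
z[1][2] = 7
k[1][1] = 65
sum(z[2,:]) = -232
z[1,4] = 95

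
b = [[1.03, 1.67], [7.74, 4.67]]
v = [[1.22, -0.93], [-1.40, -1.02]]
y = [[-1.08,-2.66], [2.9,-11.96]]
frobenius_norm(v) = 2.31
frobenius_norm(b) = 9.25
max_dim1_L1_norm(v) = 2.42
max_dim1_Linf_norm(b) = 7.74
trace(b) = 5.70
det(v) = -2.55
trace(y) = -13.04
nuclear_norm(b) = 10.09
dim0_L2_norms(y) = [3.09, 12.25]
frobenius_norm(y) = 12.64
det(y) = 20.63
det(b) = -8.12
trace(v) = 0.20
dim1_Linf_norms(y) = [2.66, 11.96]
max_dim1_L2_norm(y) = 12.31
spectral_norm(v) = 1.87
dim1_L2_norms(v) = [1.53, 1.73]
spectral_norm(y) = 12.53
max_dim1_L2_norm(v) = 1.73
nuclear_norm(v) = 3.23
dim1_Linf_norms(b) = [1.67, 7.74]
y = b @ v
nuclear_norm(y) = 14.18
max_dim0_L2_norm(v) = 1.86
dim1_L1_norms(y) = [3.74, 14.86]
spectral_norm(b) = 9.21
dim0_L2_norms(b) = [7.81, 4.96]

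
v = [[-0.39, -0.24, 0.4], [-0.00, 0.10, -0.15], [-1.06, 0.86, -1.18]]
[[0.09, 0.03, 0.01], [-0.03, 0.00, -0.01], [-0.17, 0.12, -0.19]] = v@[[-0.05, -0.10, 0.06], [-0.01, -0.02, -0.13], [0.18, -0.03, 0.01]]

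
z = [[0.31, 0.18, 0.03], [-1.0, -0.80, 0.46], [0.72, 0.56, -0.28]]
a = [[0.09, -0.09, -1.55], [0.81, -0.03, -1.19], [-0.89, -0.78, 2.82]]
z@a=[[0.15, -0.06, -0.61],[-1.15, -0.24, 3.8],[0.77, 0.14, -2.57]]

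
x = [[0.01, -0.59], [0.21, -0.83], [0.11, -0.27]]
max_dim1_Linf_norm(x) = 0.83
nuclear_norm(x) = 1.20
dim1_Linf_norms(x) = [0.59, 0.83, 0.27]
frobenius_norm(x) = 1.08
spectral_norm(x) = 1.07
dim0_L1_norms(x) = [0.33, 1.69]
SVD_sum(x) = [[0.11, -0.57],  [0.16, -0.84],  [0.05, -0.28]] + [[-0.10, -0.02], [0.05, 0.01], [0.06, 0.01]]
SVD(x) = [[0.54,-0.8], [0.8,0.39], [0.27,0.45]] @ diag([1.0724630225866654, 0.1265822467183817]) @ [[0.19, -0.98],[0.98, 0.19]]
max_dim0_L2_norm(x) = 1.05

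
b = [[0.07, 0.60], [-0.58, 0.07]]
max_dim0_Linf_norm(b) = 0.6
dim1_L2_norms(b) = [0.6, 0.58]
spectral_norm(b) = 0.60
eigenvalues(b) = [(0.07+0.59j), (0.07-0.59j)]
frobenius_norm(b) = 0.84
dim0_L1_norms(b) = [0.65, 0.67]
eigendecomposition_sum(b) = [[0.04+0.29j, (0.3-0.04j)], [(-0.29+0.03j), 0.04+0.29j]] + [[(0.04-0.29j), 0.30+0.04j], [-0.29-0.03j, (0.04-0.29j)]]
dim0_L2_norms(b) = [0.58, 0.6]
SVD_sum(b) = [[0.04, 0.6], [0.0, 0.04]] + [[0.03, -0.0], [-0.58, 0.03]]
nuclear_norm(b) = 1.19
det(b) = 0.35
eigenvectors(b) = [[0.71+0.00j,(0.71-0j)], [0.00+0.70j,0.00-0.70j]]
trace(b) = 0.14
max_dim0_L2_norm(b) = 0.6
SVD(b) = [[1.0,  0.06], [0.06,  -1.00]] @ diag([0.6041380311005179, 0.5841380311005179]) @ [[0.06, 1.00], [1.00, -0.06]]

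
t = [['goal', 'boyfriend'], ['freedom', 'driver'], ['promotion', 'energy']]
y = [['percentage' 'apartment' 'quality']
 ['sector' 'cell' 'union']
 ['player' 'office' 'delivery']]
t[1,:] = ['freedom', 'driver']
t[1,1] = 'driver'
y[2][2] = 'delivery'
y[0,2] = 'quality'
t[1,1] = 'driver'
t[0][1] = 'boyfriend'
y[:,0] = ['percentage', 'sector', 'player']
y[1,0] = 'sector'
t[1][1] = 'driver'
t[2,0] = 'promotion'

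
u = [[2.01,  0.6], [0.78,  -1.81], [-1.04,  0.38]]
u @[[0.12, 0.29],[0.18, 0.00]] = [[0.35,0.58], [-0.23,0.23], [-0.06,-0.3]]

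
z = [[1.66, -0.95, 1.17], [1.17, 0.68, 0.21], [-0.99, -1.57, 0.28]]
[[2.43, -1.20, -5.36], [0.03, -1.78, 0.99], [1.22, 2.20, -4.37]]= z @ [[0.74, -1.63, -0.03],[-1.24, -0.17, 2.33],[0.02, 1.15, -2.65]]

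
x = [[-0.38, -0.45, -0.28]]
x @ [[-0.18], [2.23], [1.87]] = [[-1.46]]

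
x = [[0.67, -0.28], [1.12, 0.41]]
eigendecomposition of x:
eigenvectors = [[(0.1+0.43j), 0.10-0.43j], [(0.89+0j), 0.89-0.00j]]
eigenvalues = [(0.54+0.54j), (0.54-0.54j)]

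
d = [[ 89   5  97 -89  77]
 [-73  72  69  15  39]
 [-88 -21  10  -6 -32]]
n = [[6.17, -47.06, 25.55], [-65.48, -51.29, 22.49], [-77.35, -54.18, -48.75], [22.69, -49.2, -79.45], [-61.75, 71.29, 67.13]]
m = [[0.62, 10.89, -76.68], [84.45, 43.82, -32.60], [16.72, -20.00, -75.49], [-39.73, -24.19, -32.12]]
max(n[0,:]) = 25.55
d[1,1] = 72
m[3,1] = -24.19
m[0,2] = -76.68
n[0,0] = 6.17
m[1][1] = 43.82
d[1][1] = 72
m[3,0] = -39.73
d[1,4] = 39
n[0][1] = -47.06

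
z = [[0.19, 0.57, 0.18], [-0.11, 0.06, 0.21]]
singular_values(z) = [0.63, 0.23]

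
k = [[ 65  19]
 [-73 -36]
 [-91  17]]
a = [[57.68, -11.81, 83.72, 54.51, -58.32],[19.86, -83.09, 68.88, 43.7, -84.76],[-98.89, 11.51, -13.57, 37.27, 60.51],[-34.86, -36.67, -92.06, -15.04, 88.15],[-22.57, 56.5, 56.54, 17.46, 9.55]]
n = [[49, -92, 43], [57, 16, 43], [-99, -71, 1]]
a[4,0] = -22.57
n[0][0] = 49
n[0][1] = -92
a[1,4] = -84.76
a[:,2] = [83.72, 68.88, -13.57, -92.06, 56.54]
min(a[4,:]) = -22.57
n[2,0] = -99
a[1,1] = -83.09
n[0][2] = 43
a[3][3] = -15.04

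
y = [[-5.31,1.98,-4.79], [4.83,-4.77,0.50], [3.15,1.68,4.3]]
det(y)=-35.470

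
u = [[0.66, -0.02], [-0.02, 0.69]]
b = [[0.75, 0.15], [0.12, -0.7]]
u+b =[[1.41, 0.13], [0.10, -0.01]]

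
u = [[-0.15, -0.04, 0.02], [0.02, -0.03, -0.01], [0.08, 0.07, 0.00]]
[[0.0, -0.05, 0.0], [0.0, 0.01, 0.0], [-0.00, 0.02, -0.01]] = u@[[-0.1, 0.32, 0.06],  [0.07, -0.05, -0.16],  [-0.58, -0.06, 0.32]]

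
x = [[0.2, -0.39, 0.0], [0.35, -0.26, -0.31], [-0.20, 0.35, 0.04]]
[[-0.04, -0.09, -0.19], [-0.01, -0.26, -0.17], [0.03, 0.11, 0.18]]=x @ [[-0.34, -0.22, -0.33], [-0.08, 0.12, 0.33], [-0.29, 0.48, -0.1]]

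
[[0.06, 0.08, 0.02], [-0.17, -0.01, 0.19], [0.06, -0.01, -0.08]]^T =[[0.06, -0.17, 0.06], [0.08, -0.01, -0.01], [0.02, 0.19, -0.08]]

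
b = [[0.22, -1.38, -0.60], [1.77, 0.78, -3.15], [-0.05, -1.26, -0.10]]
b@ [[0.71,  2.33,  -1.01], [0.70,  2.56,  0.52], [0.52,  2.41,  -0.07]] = [[-1.12, -4.47, -0.9], [0.16, -1.47, -1.16], [-0.97, -3.58, -0.6]]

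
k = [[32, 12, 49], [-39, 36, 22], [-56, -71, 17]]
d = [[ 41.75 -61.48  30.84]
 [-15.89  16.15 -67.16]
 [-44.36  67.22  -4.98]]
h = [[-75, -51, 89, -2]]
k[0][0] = 32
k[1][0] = -39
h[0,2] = 89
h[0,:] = [-75, -51, 89, -2]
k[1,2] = 22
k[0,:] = [32, 12, 49]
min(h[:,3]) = -2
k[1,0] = -39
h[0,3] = -2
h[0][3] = -2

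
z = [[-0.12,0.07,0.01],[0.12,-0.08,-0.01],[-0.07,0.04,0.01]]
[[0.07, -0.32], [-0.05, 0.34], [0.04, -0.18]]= z@[[-2.02, 1.28], [-2.26, -2.37], [-1.19, 0.04]]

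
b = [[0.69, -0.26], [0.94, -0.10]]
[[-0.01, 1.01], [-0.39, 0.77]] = b @ [[-0.57, 0.56], [-1.47, -2.40]]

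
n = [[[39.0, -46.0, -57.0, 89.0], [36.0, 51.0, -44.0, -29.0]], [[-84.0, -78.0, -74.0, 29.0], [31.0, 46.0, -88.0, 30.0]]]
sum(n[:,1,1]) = 97.0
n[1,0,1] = -78.0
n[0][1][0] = 36.0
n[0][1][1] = 51.0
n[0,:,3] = [89.0, -29.0]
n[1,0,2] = -74.0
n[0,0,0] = 39.0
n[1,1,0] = 31.0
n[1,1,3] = 30.0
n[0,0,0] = 39.0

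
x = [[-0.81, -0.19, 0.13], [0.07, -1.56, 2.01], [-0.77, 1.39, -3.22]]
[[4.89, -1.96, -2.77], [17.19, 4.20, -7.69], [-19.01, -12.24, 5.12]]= x @ [[-4.06, 2.35, 2.22], [-5.29, 3.57, 5.17], [4.59, 4.78, 0.11]]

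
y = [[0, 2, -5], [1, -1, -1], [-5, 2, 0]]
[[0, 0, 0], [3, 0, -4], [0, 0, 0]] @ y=[[0, 0, 0], [20, -2, -15], [0, 0, 0]]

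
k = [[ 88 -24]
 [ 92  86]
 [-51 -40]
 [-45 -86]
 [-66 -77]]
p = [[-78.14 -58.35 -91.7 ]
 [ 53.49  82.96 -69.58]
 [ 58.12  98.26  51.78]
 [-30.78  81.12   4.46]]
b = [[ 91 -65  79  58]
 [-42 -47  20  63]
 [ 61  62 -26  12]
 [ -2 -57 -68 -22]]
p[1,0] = 53.49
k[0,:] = [88, -24]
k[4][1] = -77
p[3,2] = 4.46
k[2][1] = -40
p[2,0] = 58.12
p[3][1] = 81.12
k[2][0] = -51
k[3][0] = -45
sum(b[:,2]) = 5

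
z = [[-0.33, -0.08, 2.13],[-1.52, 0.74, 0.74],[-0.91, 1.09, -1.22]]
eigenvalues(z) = [(0.27+0.96j), (0.27-0.96j), (-1.35+0j)]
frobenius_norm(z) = 3.40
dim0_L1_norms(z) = [2.76, 1.91, 4.09]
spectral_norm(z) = 2.61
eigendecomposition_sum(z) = [[(-0.27+0.67j), (0.41-0.46j), (0.2+0.6j)], [-0.85+0.31j, (0.77-0j), (-0.39+0.69j)], [(-0.41+0.08j), 0.35+0.05j, (-0.23+0.29j)]] + [[(-0.27-0.67j), (0.41+0.46j), (0.2-0.6j)], [-0.85-0.31j, 0.77+0.00j, -0.39-0.69j], [(-0.41-0.08j), 0.35-0.05j, (-0.23-0.29j)]] + [[(0.21+0j),-0.89-0.00j,(1.72+0j)], [0.18+0.00j,(-0.79-0j),(1.53+0j)], [(-0.09-0j),0.40+0.00j,(-0.76-0j)]]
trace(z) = -0.81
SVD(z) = [[-0.82, 0.08, -0.56], [-0.31, 0.76, 0.57], [0.48, 0.64, -0.6]] @ diag([2.6060686491182157, 2.171569668779497, 0.23471550805190236]) @ [[0.12, 0.14, -0.98], [-0.82, 0.58, -0.02], [-0.57, -0.80, -0.18]]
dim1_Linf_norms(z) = [2.13, 1.52, 1.22]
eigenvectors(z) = [[(-0.39+0.44j), -0.39-0.44j, -0.71+0.00j], [-0.74+0.00j, -0.74-0.00j, (-0.63+0j)], [(-0.33-0.05j), -0.33+0.05j, (0.32+0j)]]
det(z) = -1.33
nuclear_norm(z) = 5.01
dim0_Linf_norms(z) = [1.52, 1.09, 2.13]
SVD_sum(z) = [[-0.25, -0.29, 2.11], [-0.1, -0.11, 0.79], [0.15, 0.17, -1.22]] + [[-0.15, 0.11, -0.0], [-1.35, 0.96, -0.03], [-1.14, 0.81, -0.03]] + [[0.07, 0.11, 0.02], [-0.08, -0.11, -0.02], [0.08, 0.11, 0.03]]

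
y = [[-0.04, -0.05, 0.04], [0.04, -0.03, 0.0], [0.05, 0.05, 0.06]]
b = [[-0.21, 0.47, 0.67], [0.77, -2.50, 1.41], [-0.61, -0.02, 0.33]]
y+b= [[-0.25, 0.42, 0.71], [0.81, -2.53, 1.41], [-0.56, 0.03, 0.39]]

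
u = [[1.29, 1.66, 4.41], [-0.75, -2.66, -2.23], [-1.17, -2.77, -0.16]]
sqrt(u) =[[(1.12-0.44j), 0.04-1.70j, (1.76-0.61j)], [(-0.14+0.48j), (0.28+1.86j), -0.74+0.66j], [-0.42+0.27j, -0.83+1.04j, 0.79+0.37j]]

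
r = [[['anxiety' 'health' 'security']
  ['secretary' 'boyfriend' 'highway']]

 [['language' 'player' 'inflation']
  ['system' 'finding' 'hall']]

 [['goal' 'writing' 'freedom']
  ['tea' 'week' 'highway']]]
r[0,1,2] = 'highway'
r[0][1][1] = 'boyfriend'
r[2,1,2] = 'highway'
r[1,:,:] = [['language', 'player', 'inflation'], ['system', 'finding', 'hall']]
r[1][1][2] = 'hall'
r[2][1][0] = 'tea'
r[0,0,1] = 'health'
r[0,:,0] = ['anxiety', 'secretary']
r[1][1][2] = 'hall'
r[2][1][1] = 'week'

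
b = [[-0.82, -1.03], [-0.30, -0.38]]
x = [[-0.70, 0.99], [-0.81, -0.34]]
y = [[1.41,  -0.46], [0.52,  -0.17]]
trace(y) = 1.24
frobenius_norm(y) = 1.58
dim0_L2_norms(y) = [1.5, 0.49]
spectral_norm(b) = 1.40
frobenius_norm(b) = 1.40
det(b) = 0.00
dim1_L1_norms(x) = [1.69, 1.15]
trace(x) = -1.04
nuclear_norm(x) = 2.08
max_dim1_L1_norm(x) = 1.69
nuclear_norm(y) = 1.58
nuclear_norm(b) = 1.40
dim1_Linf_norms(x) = [0.99, 0.81]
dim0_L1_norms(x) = [1.51, 1.33]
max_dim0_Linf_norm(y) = 1.41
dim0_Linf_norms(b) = [0.82, 1.03]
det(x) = 1.04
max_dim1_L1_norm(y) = 1.87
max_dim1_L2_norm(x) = 1.21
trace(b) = -1.20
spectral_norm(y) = 1.58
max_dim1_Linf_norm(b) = 1.03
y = b @ x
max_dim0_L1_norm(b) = 1.41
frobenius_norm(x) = 1.50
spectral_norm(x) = 1.24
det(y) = -0.00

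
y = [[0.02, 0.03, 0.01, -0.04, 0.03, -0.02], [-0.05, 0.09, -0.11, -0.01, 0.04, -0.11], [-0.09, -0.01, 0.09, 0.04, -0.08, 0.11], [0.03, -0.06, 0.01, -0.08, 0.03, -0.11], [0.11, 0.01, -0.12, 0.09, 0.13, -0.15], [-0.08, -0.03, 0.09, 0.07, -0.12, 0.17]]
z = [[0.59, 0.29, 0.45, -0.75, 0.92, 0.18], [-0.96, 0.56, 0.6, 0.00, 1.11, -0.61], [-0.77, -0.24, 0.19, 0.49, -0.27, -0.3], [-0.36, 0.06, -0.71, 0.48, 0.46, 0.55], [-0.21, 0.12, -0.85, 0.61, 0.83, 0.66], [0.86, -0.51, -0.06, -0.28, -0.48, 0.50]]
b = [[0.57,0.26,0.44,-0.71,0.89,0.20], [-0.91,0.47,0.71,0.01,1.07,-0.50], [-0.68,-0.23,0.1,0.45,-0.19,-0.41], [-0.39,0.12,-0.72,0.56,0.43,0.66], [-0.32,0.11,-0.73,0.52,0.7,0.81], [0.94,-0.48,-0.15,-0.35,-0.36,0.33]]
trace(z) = 3.15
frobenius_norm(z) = 3.40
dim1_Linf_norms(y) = [0.04, 0.11, 0.11, 0.11, 0.15, 0.17]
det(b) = -0.00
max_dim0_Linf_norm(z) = 1.11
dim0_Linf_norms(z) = [0.96, 0.56, 0.85, 0.75, 1.11, 0.66]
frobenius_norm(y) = 0.49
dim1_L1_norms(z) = [3.18, 3.84, 2.26, 2.62, 3.28, 2.69]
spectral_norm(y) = 0.43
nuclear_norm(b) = 6.03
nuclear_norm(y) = 0.85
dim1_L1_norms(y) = [0.15, 0.41, 0.42, 0.32, 0.61, 0.56]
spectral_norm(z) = 2.23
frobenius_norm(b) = 3.31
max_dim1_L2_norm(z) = 1.79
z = y + b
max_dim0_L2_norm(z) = 1.81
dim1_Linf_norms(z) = [0.92, 1.11, 0.77, 0.71, 0.85, 0.86]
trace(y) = 0.42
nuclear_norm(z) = 6.36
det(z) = 0.01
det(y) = 0.00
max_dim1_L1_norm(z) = 3.84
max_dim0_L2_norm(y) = 0.3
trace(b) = 2.73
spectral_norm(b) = 2.14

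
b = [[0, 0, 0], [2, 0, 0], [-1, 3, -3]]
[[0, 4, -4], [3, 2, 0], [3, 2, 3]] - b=[[0, 4, -4], [1, 2, 0], [4, -1, 6]]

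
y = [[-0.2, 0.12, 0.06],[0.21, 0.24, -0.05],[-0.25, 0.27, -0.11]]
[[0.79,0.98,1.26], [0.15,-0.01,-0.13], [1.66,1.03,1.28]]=y@[[-2.86, -2.46, -3.34], [2.74, 2.67, 3.14], [-1.88, 2.78, 3.63]]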